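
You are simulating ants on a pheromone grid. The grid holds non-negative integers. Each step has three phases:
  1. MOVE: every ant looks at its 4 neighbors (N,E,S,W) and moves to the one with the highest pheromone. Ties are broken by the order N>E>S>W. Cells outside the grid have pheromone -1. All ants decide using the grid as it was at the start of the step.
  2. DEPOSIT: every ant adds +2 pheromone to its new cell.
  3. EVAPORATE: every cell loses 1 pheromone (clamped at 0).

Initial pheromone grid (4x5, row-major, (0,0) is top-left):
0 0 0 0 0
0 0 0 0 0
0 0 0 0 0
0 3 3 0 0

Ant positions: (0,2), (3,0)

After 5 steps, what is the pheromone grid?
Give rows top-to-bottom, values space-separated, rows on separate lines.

After step 1: ants at (0,3),(3,1)
  0 0 0 1 0
  0 0 0 0 0
  0 0 0 0 0
  0 4 2 0 0
After step 2: ants at (0,4),(3,2)
  0 0 0 0 1
  0 0 0 0 0
  0 0 0 0 0
  0 3 3 0 0
After step 3: ants at (1,4),(3,1)
  0 0 0 0 0
  0 0 0 0 1
  0 0 0 0 0
  0 4 2 0 0
After step 4: ants at (0,4),(3,2)
  0 0 0 0 1
  0 0 0 0 0
  0 0 0 0 0
  0 3 3 0 0
After step 5: ants at (1,4),(3,1)
  0 0 0 0 0
  0 0 0 0 1
  0 0 0 0 0
  0 4 2 0 0

0 0 0 0 0
0 0 0 0 1
0 0 0 0 0
0 4 2 0 0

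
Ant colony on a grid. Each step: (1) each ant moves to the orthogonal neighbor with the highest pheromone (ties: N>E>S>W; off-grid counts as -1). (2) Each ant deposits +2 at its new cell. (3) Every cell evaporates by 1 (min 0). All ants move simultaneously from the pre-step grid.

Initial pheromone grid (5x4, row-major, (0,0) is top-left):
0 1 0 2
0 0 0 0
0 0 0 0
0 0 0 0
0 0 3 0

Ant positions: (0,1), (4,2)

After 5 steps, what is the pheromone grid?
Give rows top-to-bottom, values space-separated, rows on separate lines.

After step 1: ants at (0,2),(3,2)
  0 0 1 1
  0 0 0 0
  0 0 0 0
  0 0 1 0
  0 0 2 0
After step 2: ants at (0,3),(4,2)
  0 0 0 2
  0 0 0 0
  0 0 0 0
  0 0 0 0
  0 0 3 0
After step 3: ants at (1,3),(3,2)
  0 0 0 1
  0 0 0 1
  0 0 0 0
  0 0 1 0
  0 0 2 0
After step 4: ants at (0,3),(4,2)
  0 0 0 2
  0 0 0 0
  0 0 0 0
  0 0 0 0
  0 0 3 0
After step 5: ants at (1,3),(3,2)
  0 0 0 1
  0 0 0 1
  0 0 0 0
  0 0 1 0
  0 0 2 0

0 0 0 1
0 0 0 1
0 0 0 0
0 0 1 0
0 0 2 0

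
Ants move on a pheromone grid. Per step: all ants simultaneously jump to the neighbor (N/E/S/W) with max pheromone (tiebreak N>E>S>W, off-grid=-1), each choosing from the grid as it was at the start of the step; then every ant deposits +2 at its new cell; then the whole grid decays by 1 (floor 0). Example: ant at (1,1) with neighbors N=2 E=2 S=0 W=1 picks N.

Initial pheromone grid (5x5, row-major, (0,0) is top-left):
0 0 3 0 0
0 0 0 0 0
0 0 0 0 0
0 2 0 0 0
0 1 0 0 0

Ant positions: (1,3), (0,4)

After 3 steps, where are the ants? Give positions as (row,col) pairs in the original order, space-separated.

Step 1: ant0:(1,3)->N->(0,3) | ant1:(0,4)->S->(1,4)
  grid max=2 at (0,2)
Step 2: ant0:(0,3)->W->(0,2) | ant1:(1,4)->N->(0,4)
  grid max=3 at (0,2)
Step 3: ant0:(0,2)->E->(0,3) | ant1:(0,4)->S->(1,4)
  grid max=2 at (0,2)

(0,3) (1,4)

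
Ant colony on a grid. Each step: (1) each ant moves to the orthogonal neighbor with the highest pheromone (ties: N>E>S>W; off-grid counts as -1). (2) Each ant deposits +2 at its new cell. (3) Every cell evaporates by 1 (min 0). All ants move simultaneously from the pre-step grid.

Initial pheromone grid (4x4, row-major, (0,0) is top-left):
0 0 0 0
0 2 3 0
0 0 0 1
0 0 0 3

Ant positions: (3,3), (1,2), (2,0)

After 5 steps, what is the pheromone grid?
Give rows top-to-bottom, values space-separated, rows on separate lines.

After step 1: ants at (2,3),(1,1),(1,0)
  0 0 0 0
  1 3 2 0
  0 0 0 2
  0 0 0 2
After step 2: ants at (3,3),(1,2),(1,1)
  0 0 0 0
  0 4 3 0
  0 0 0 1
  0 0 0 3
After step 3: ants at (2,3),(1,1),(1,2)
  0 0 0 0
  0 5 4 0
  0 0 0 2
  0 0 0 2
After step 4: ants at (3,3),(1,2),(1,1)
  0 0 0 0
  0 6 5 0
  0 0 0 1
  0 0 0 3
After step 5: ants at (2,3),(1,1),(1,2)
  0 0 0 0
  0 7 6 0
  0 0 0 2
  0 0 0 2

0 0 0 0
0 7 6 0
0 0 0 2
0 0 0 2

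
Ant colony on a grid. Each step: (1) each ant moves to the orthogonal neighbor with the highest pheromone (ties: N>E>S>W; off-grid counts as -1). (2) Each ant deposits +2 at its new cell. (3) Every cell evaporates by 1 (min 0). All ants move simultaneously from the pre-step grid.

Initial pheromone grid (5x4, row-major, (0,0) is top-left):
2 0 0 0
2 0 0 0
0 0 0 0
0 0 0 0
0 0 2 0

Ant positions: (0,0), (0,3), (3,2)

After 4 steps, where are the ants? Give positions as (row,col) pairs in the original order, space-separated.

Step 1: ant0:(0,0)->S->(1,0) | ant1:(0,3)->S->(1,3) | ant2:(3,2)->S->(4,2)
  grid max=3 at (1,0)
Step 2: ant0:(1,0)->N->(0,0) | ant1:(1,3)->N->(0,3) | ant2:(4,2)->N->(3,2)
  grid max=2 at (0,0)
Step 3: ant0:(0,0)->S->(1,0) | ant1:(0,3)->S->(1,3) | ant2:(3,2)->S->(4,2)
  grid max=3 at (1,0)
Step 4: ant0:(1,0)->N->(0,0) | ant1:(1,3)->N->(0,3) | ant2:(4,2)->N->(3,2)
  grid max=2 at (0,0)

(0,0) (0,3) (3,2)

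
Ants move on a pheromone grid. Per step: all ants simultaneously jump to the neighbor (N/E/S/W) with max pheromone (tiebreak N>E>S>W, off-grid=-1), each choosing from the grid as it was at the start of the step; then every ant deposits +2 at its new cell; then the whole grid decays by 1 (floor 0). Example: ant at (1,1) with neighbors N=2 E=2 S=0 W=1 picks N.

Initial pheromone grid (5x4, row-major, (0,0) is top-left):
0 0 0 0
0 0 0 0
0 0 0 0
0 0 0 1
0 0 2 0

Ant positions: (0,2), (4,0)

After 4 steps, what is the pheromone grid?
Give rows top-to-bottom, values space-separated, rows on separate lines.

After step 1: ants at (0,3),(3,0)
  0 0 0 1
  0 0 0 0
  0 0 0 0
  1 0 0 0
  0 0 1 0
After step 2: ants at (1,3),(2,0)
  0 0 0 0
  0 0 0 1
  1 0 0 0
  0 0 0 0
  0 0 0 0
After step 3: ants at (0,3),(1,0)
  0 0 0 1
  1 0 0 0
  0 0 0 0
  0 0 0 0
  0 0 0 0
After step 4: ants at (1,3),(0,0)
  1 0 0 0
  0 0 0 1
  0 0 0 0
  0 0 0 0
  0 0 0 0

1 0 0 0
0 0 0 1
0 0 0 0
0 0 0 0
0 0 0 0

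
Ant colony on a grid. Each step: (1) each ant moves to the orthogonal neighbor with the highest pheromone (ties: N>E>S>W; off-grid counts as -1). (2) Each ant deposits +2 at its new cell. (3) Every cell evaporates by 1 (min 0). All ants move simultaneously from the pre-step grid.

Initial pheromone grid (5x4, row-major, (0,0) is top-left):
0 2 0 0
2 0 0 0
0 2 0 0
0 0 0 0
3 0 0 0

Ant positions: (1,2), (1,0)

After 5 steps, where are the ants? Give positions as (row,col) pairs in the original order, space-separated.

Step 1: ant0:(1,2)->N->(0,2) | ant1:(1,0)->N->(0,0)
  grid max=2 at (4,0)
Step 2: ant0:(0,2)->W->(0,1) | ant1:(0,0)->E->(0,1)
  grid max=4 at (0,1)
Step 3: ant0:(0,1)->E->(0,2) | ant1:(0,1)->E->(0,2)
  grid max=3 at (0,1)
Step 4: ant0:(0,2)->W->(0,1) | ant1:(0,2)->W->(0,1)
  grid max=6 at (0,1)
Step 5: ant0:(0,1)->E->(0,2) | ant1:(0,1)->E->(0,2)
  grid max=5 at (0,1)

(0,2) (0,2)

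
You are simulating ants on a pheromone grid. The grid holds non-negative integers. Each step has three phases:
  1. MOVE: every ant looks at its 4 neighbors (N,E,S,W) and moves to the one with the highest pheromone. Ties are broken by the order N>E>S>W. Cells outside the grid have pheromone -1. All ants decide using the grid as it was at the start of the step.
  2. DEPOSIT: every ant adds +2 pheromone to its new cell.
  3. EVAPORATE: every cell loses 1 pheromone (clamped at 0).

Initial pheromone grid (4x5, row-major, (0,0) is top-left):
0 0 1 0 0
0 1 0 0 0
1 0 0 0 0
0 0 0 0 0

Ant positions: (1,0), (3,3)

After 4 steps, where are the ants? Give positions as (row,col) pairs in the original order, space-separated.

Step 1: ant0:(1,0)->E->(1,1) | ant1:(3,3)->N->(2,3)
  grid max=2 at (1,1)
Step 2: ant0:(1,1)->N->(0,1) | ant1:(2,3)->N->(1,3)
  grid max=1 at (0,1)
Step 3: ant0:(0,1)->S->(1,1) | ant1:(1,3)->N->(0,3)
  grid max=2 at (1,1)
Step 4: ant0:(1,1)->N->(0,1) | ant1:(0,3)->E->(0,4)
  grid max=1 at (0,1)

(0,1) (0,4)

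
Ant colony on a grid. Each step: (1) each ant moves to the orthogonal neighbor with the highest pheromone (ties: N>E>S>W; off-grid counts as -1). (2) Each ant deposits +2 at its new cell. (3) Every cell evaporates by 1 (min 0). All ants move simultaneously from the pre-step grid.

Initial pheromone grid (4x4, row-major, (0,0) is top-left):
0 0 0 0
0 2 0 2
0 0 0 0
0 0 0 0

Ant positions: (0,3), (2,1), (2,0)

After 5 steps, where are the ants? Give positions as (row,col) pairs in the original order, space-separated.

Step 1: ant0:(0,3)->S->(1,3) | ant1:(2,1)->N->(1,1) | ant2:(2,0)->N->(1,0)
  grid max=3 at (1,1)
Step 2: ant0:(1,3)->N->(0,3) | ant1:(1,1)->W->(1,0) | ant2:(1,0)->E->(1,1)
  grid max=4 at (1,1)
Step 3: ant0:(0,3)->S->(1,3) | ant1:(1,0)->E->(1,1) | ant2:(1,1)->W->(1,0)
  grid max=5 at (1,1)
Step 4: ant0:(1,3)->N->(0,3) | ant1:(1,1)->W->(1,0) | ant2:(1,0)->E->(1,1)
  grid max=6 at (1,1)
Step 5: ant0:(0,3)->S->(1,3) | ant1:(1,0)->E->(1,1) | ant2:(1,1)->W->(1,0)
  grid max=7 at (1,1)

(1,3) (1,1) (1,0)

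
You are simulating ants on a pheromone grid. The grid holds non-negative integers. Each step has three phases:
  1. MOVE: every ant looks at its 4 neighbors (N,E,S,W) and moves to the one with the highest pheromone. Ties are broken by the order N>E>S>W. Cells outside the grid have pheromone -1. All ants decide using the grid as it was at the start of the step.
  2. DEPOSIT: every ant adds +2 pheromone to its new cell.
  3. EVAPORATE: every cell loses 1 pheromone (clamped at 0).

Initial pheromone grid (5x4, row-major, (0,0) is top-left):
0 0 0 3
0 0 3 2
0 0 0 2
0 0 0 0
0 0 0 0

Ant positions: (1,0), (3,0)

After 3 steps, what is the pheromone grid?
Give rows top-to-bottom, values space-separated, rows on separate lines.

After step 1: ants at (0,0),(2,0)
  1 0 0 2
  0 0 2 1
  1 0 0 1
  0 0 0 0
  0 0 0 0
After step 2: ants at (0,1),(1,0)
  0 1 0 1
  1 0 1 0
  0 0 0 0
  0 0 0 0
  0 0 0 0
After step 3: ants at (0,2),(0,0)
  1 0 1 0
  0 0 0 0
  0 0 0 0
  0 0 0 0
  0 0 0 0

1 0 1 0
0 0 0 0
0 0 0 0
0 0 0 0
0 0 0 0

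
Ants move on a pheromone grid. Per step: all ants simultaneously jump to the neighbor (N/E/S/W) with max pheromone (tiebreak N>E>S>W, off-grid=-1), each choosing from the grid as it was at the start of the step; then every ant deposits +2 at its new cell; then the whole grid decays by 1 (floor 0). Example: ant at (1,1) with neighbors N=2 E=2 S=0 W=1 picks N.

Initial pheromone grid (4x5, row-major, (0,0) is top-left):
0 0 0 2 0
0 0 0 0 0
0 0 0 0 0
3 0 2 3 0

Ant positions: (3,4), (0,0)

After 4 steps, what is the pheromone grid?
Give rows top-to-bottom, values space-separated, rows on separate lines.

After step 1: ants at (3,3),(0,1)
  0 1 0 1 0
  0 0 0 0 0
  0 0 0 0 0
  2 0 1 4 0
After step 2: ants at (3,2),(0,2)
  0 0 1 0 0
  0 0 0 0 0
  0 0 0 0 0
  1 0 2 3 0
After step 3: ants at (3,3),(0,3)
  0 0 0 1 0
  0 0 0 0 0
  0 0 0 0 0
  0 0 1 4 0
After step 4: ants at (3,2),(0,4)
  0 0 0 0 1
  0 0 0 0 0
  0 0 0 0 0
  0 0 2 3 0

0 0 0 0 1
0 0 0 0 0
0 0 0 0 0
0 0 2 3 0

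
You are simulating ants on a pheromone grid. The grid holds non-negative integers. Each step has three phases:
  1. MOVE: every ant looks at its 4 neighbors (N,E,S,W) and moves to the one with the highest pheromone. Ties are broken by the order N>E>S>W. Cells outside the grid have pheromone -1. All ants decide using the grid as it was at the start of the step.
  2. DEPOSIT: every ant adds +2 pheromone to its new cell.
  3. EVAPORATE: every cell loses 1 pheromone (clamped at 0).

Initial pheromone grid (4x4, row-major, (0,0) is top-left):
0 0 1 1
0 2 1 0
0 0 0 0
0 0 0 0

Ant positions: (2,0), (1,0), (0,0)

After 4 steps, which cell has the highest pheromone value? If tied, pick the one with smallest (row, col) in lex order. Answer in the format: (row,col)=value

Answer: (1,1)=10

Derivation:
Step 1: ant0:(2,0)->N->(1,0) | ant1:(1,0)->E->(1,1) | ant2:(0,0)->E->(0,1)
  grid max=3 at (1,1)
Step 2: ant0:(1,0)->E->(1,1) | ant1:(1,1)->N->(0,1) | ant2:(0,1)->S->(1,1)
  grid max=6 at (1,1)
Step 3: ant0:(1,1)->N->(0,1) | ant1:(0,1)->S->(1,1) | ant2:(1,1)->N->(0,1)
  grid max=7 at (1,1)
Step 4: ant0:(0,1)->S->(1,1) | ant1:(1,1)->N->(0,1) | ant2:(0,1)->S->(1,1)
  grid max=10 at (1,1)
Final grid:
  0 6 0 0
  0 10 0 0
  0 0 0 0
  0 0 0 0
Max pheromone 10 at (1,1)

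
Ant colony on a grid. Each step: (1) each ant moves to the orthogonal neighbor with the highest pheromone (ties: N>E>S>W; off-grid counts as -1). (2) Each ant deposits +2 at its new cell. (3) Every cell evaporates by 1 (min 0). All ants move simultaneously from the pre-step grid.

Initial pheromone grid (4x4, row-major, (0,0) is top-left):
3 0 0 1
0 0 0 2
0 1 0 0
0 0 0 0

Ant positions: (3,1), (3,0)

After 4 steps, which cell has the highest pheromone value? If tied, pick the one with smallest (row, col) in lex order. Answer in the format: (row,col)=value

Step 1: ant0:(3,1)->N->(2,1) | ant1:(3,0)->N->(2,0)
  grid max=2 at (0,0)
Step 2: ant0:(2,1)->W->(2,0) | ant1:(2,0)->E->(2,1)
  grid max=3 at (2,1)
Step 3: ant0:(2,0)->E->(2,1) | ant1:(2,1)->W->(2,0)
  grid max=4 at (2,1)
Step 4: ant0:(2,1)->W->(2,0) | ant1:(2,0)->E->(2,1)
  grid max=5 at (2,1)
Final grid:
  0 0 0 0
  0 0 0 0
  4 5 0 0
  0 0 0 0
Max pheromone 5 at (2,1)

Answer: (2,1)=5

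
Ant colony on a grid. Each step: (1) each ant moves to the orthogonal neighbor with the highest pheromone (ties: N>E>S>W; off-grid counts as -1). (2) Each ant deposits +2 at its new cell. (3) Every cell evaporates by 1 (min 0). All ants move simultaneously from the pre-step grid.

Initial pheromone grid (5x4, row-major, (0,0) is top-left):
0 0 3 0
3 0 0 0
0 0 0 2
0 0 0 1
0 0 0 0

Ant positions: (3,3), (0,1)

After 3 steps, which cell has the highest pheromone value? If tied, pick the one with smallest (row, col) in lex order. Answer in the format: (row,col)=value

Answer: (0,2)=4

Derivation:
Step 1: ant0:(3,3)->N->(2,3) | ant1:(0,1)->E->(0,2)
  grid max=4 at (0,2)
Step 2: ant0:(2,3)->N->(1,3) | ant1:(0,2)->E->(0,3)
  grid max=3 at (0,2)
Step 3: ant0:(1,3)->S->(2,3) | ant1:(0,3)->W->(0,2)
  grid max=4 at (0,2)
Final grid:
  0 0 4 0
  0 0 0 0
  0 0 0 3
  0 0 0 0
  0 0 0 0
Max pheromone 4 at (0,2)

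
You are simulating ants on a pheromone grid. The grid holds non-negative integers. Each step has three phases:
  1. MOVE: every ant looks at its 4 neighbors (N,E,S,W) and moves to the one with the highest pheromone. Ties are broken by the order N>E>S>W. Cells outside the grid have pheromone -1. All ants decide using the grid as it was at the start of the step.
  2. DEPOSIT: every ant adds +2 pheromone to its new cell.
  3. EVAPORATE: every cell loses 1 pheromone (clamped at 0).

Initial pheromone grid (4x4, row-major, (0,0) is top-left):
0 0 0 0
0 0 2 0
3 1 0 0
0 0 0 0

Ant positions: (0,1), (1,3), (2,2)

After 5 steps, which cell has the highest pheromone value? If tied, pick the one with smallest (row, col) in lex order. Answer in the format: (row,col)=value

Answer: (1,2)=13

Derivation:
Step 1: ant0:(0,1)->E->(0,2) | ant1:(1,3)->W->(1,2) | ant2:(2,2)->N->(1,2)
  grid max=5 at (1,2)
Step 2: ant0:(0,2)->S->(1,2) | ant1:(1,2)->N->(0,2) | ant2:(1,2)->N->(0,2)
  grid max=6 at (1,2)
Step 3: ant0:(1,2)->N->(0,2) | ant1:(0,2)->S->(1,2) | ant2:(0,2)->S->(1,2)
  grid max=9 at (1,2)
Step 4: ant0:(0,2)->S->(1,2) | ant1:(1,2)->N->(0,2) | ant2:(1,2)->N->(0,2)
  grid max=10 at (1,2)
Step 5: ant0:(1,2)->N->(0,2) | ant1:(0,2)->S->(1,2) | ant2:(0,2)->S->(1,2)
  grid max=13 at (1,2)
Final grid:
  0 0 9 0
  0 0 13 0
  0 0 0 0
  0 0 0 0
Max pheromone 13 at (1,2)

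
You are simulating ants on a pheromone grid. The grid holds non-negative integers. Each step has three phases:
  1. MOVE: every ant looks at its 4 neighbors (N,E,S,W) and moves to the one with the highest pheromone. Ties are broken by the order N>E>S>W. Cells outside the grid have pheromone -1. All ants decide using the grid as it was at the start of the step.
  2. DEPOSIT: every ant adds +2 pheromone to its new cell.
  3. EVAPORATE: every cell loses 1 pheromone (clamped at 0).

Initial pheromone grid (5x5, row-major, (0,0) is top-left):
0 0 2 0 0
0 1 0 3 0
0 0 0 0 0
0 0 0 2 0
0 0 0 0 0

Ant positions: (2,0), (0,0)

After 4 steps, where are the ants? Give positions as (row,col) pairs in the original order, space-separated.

Step 1: ant0:(2,0)->N->(1,0) | ant1:(0,0)->E->(0,1)
  grid max=2 at (1,3)
Step 2: ant0:(1,0)->N->(0,0) | ant1:(0,1)->E->(0,2)
  grid max=2 at (0,2)
Step 3: ant0:(0,0)->E->(0,1) | ant1:(0,2)->E->(0,3)
  grid max=1 at (0,1)
Step 4: ant0:(0,1)->E->(0,2) | ant1:(0,3)->W->(0,2)
  grid max=4 at (0,2)

(0,2) (0,2)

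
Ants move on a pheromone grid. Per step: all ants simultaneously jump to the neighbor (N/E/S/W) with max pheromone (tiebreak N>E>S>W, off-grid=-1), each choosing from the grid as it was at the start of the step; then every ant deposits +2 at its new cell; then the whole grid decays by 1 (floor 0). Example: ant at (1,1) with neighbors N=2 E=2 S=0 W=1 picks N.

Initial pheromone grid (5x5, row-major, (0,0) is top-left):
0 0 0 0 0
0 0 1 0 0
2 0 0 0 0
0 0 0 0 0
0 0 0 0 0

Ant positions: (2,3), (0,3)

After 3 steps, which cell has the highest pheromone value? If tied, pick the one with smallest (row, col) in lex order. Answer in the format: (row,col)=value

Answer: (0,4)=3

Derivation:
Step 1: ant0:(2,3)->N->(1,3) | ant1:(0,3)->E->(0,4)
  grid max=1 at (0,4)
Step 2: ant0:(1,3)->N->(0,3) | ant1:(0,4)->S->(1,4)
  grid max=1 at (0,3)
Step 3: ant0:(0,3)->E->(0,4) | ant1:(1,4)->N->(0,4)
  grid max=3 at (0,4)
Final grid:
  0 0 0 0 3
  0 0 0 0 0
  0 0 0 0 0
  0 0 0 0 0
  0 0 0 0 0
Max pheromone 3 at (0,4)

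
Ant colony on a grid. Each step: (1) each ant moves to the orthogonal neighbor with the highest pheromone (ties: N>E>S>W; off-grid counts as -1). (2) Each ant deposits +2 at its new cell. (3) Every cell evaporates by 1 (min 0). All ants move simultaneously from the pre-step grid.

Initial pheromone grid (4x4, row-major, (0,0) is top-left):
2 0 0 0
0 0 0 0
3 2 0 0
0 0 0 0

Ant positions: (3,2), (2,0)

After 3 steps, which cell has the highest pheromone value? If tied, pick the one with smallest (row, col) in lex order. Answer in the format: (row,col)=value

Step 1: ant0:(3,2)->N->(2,2) | ant1:(2,0)->E->(2,1)
  grid max=3 at (2,1)
Step 2: ant0:(2,2)->W->(2,1) | ant1:(2,1)->W->(2,0)
  grid max=4 at (2,1)
Step 3: ant0:(2,1)->W->(2,0) | ant1:(2,0)->E->(2,1)
  grid max=5 at (2,1)
Final grid:
  0 0 0 0
  0 0 0 0
  4 5 0 0
  0 0 0 0
Max pheromone 5 at (2,1)

Answer: (2,1)=5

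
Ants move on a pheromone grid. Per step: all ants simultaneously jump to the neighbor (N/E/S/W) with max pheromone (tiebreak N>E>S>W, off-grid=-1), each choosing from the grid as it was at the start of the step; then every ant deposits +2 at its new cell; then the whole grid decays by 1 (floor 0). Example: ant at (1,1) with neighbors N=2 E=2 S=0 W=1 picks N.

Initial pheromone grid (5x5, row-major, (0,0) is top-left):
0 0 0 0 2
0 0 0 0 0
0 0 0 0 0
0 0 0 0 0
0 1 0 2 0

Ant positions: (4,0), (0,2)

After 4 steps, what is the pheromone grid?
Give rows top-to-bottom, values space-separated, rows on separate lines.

After step 1: ants at (4,1),(0,3)
  0 0 0 1 1
  0 0 0 0 0
  0 0 0 0 0
  0 0 0 0 0
  0 2 0 1 0
After step 2: ants at (3,1),(0,4)
  0 0 0 0 2
  0 0 0 0 0
  0 0 0 0 0
  0 1 0 0 0
  0 1 0 0 0
After step 3: ants at (4,1),(1,4)
  0 0 0 0 1
  0 0 0 0 1
  0 0 0 0 0
  0 0 0 0 0
  0 2 0 0 0
After step 4: ants at (3,1),(0,4)
  0 0 0 0 2
  0 0 0 0 0
  0 0 0 0 0
  0 1 0 0 0
  0 1 0 0 0

0 0 0 0 2
0 0 0 0 0
0 0 0 0 0
0 1 0 0 0
0 1 0 0 0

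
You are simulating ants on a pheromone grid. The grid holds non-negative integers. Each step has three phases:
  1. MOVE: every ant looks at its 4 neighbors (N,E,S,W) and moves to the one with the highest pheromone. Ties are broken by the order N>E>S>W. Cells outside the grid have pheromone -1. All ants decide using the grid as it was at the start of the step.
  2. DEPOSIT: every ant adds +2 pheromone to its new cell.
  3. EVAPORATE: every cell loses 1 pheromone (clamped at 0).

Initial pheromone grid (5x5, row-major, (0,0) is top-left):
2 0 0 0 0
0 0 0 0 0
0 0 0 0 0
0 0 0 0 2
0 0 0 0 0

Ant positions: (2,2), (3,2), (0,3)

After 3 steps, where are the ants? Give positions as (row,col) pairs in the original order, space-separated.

Step 1: ant0:(2,2)->N->(1,2) | ant1:(3,2)->N->(2,2) | ant2:(0,3)->E->(0,4)
  grid max=1 at (0,0)
Step 2: ant0:(1,2)->S->(2,2) | ant1:(2,2)->N->(1,2) | ant2:(0,4)->S->(1,4)
  grid max=2 at (1,2)
Step 3: ant0:(2,2)->N->(1,2) | ant1:(1,2)->S->(2,2) | ant2:(1,4)->N->(0,4)
  grid max=3 at (1,2)

(1,2) (2,2) (0,4)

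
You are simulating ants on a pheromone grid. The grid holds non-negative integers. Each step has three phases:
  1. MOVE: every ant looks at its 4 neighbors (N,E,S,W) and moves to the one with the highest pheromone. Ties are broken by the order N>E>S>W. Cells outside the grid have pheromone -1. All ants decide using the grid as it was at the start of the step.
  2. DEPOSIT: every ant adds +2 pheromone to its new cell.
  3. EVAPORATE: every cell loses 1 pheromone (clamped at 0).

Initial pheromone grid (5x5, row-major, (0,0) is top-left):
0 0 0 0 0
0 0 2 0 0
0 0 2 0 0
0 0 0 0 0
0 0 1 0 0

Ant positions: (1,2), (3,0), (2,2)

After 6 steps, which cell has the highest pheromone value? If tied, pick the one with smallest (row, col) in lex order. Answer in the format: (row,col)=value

Step 1: ant0:(1,2)->S->(2,2) | ant1:(3,0)->N->(2,0) | ant2:(2,2)->N->(1,2)
  grid max=3 at (1,2)
Step 2: ant0:(2,2)->N->(1,2) | ant1:(2,0)->N->(1,0) | ant2:(1,2)->S->(2,2)
  grid max=4 at (1,2)
Step 3: ant0:(1,2)->S->(2,2) | ant1:(1,0)->N->(0,0) | ant2:(2,2)->N->(1,2)
  grid max=5 at (1,2)
Step 4: ant0:(2,2)->N->(1,2) | ant1:(0,0)->E->(0,1) | ant2:(1,2)->S->(2,2)
  grid max=6 at (1,2)
Step 5: ant0:(1,2)->S->(2,2) | ant1:(0,1)->E->(0,2) | ant2:(2,2)->N->(1,2)
  grid max=7 at (1,2)
Step 6: ant0:(2,2)->N->(1,2) | ant1:(0,2)->S->(1,2) | ant2:(1,2)->S->(2,2)
  grid max=10 at (1,2)
Final grid:
  0 0 0 0 0
  0 0 10 0 0
  0 0 8 0 0
  0 0 0 0 0
  0 0 0 0 0
Max pheromone 10 at (1,2)

Answer: (1,2)=10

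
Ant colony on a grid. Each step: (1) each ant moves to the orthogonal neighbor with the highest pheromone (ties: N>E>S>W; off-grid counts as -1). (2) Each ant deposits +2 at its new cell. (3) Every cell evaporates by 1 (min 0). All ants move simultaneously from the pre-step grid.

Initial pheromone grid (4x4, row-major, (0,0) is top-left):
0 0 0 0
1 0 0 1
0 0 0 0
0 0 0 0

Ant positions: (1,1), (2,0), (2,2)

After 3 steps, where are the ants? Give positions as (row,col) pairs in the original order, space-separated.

Step 1: ant0:(1,1)->W->(1,0) | ant1:(2,0)->N->(1,0) | ant2:(2,2)->N->(1,2)
  grid max=4 at (1,0)
Step 2: ant0:(1,0)->N->(0,0) | ant1:(1,0)->N->(0,0) | ant2:(1,2)->N->(0,2)
  grid max=3 at (0,0)
Step 3: ant0:(0,0)->S->(1,0) | ant1:(0,0)->S->(1,0) | ant2:(0,2)->E->(0,3)
  grid max=6 at (1,0)

(1,0) (1,0) (0,3)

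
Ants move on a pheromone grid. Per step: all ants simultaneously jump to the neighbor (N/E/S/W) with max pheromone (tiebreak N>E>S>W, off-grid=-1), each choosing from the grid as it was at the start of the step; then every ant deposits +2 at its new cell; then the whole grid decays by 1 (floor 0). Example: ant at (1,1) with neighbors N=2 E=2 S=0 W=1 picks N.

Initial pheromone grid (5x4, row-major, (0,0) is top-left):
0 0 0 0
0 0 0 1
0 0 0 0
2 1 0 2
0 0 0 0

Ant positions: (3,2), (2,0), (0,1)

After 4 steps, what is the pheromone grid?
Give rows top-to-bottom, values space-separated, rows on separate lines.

After step 1: ants at (3,3),(3,0),(0,2)
  0 0 1 0
  0 0 0 0
  0 0 0 0
  3 0 0 3
  0 0 0 0
After step 2: ants at (2,3),(2,0),(0,3)
  0 0 0 1
  0 0 0 0
  1 0 0 1
  2 0 0 2
  0 0 0 0
After step 3: ants at (3,3),(3,0),(1,3)
  0 0 0 0
  0 0 0 1
  0 0 0 0
  3 0 0 3
  0 0 0 0
After step 4: ants at (2,3),(2,0),(0,3)
  0 0 0 1
  0 0 0 0
  1 0 0 1
  2 0 0 2
  0 0 0 0

0 0 0 1
0 0 0 0
1 0 0 1
2 0 0 2
0 0 0 0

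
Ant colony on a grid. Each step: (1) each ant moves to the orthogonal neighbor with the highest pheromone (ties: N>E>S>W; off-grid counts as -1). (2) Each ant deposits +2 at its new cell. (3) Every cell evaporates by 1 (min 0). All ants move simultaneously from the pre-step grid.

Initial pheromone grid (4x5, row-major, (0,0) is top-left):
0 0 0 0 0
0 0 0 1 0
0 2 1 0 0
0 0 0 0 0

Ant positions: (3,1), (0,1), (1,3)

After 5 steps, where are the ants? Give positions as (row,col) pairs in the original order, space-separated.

Step 1: ant0:(3,1)->N->(2,1) | ant1:(0,1)->E->(0,2) | ant2:(1,3)->N->(0,3)
  grid max=3 at (2,1)
Step 2: ant0:(2,1)->N->(1,1) | ant1:(0,2)->E->(0,3) | ant2:(0,3)->W->(0,2)
  grid max=2 at (0,2)
Step 3: ant0:(1,1)->S->(2,1) | ant1:(0,3)->W->(0,2) | ant2:(0,2)->E->(0,3)
  grid max=3 at (0,2)
Step 4: ant0:(2,1)->N->(1,1) | ant1:(0,2)->E->(0,3) | ant2:(0,3)->W->(0,2)
  grid max=4 at (0,2)
Step 5: ant0:(1,1)->S->(2,1) | ant1:(0,3)->W->(0,2) | ant2:(0,2)->E->(0,3)
  grid max=5 at (0,2)

(2,1) (0,2) (0,3)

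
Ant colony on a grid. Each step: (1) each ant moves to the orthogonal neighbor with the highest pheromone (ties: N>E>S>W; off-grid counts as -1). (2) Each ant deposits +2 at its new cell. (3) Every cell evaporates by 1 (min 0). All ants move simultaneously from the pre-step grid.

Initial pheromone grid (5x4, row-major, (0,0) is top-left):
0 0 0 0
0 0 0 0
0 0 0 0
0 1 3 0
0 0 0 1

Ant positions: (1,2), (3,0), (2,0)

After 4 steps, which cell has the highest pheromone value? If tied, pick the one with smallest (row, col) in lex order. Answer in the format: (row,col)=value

Step 1: ant0:(1,2)->N->(0,2) | ant1:(3,0)->E->(3,1) | ant2:(2,0)->N->(1,0)
  grid max=2 at (3,1)
Step 2: ant0:(0,2)->E->(0,3) | ant1:(3,1)->E->(3,2) | ant2:(1,0)->N->(0,0)
  grid max=3 at (3,2)
Step 3: ant0:(0,3)->S->(1,3) | ant1:(3,2)->W->(3,1) | ant2:(0,0)->E->(0,1)
  grid max=2 at (3,1)
Step 4: ant0:(1,3)->N->(0,3) | ant1:(3,1)->E->(3,2) | ant2:(0,1)->E->(0,2)
  grid max=3 at (3,2)
Final grid:
  0 0 1 1
  0 0 0 0
  0 0 0 0
  0 1 3 0
  0 0 0 0
Max pheromone 3 at (3,2)

Answer: (3,2)=3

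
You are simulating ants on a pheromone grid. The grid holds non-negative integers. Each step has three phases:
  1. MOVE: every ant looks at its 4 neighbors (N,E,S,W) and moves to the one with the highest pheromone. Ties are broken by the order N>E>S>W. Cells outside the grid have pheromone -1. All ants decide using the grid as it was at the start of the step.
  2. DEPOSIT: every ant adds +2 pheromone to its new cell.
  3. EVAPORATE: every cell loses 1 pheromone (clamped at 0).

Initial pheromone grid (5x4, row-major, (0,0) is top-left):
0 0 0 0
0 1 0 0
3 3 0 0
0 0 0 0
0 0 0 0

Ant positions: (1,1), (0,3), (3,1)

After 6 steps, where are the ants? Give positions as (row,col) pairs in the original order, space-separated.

Step 1: ant0:(1,1)->S->(2,1) | ant1:(0,3)->S->(1,3) | ant2:(3,1)->N->(2,1)
  grid max=6 at (2,1)
Step 2: ant0:(2,1)->W->(2,0) | ant1:(1,3)->N->(0,3) | ant2:(2,1)->W->(2,0)
  grid max=5 at (2,0)
Step 3: ant0:(2,0)->E->(2,1) | ant1:(0,3)->S->(1,3) | ant2:(2,0)->E->(2,1)
  grid max=8 at (2,1)
Step 4: ant0:(2,1)->W->(2,0) | ant1:(1,3)->N->(0,3) | ant2:(2,1)->W->(2,0)
  grid max=7 at (2,0)
Step 5: ant0:(2,0)->E->(2,1) | ant1:(0,3)->S->(1,3) | ant2:(2,0)->E->(2,1)
  grid max=10 at (2,1)
Step 6: ant0:(2,1)->W->(2,0) | ant1:(1,3)->N->(0,3) | ant2:(2,1)->W->(2,0)
  grid max=9 at (2,0)

(2,0) (0,3) (2,0)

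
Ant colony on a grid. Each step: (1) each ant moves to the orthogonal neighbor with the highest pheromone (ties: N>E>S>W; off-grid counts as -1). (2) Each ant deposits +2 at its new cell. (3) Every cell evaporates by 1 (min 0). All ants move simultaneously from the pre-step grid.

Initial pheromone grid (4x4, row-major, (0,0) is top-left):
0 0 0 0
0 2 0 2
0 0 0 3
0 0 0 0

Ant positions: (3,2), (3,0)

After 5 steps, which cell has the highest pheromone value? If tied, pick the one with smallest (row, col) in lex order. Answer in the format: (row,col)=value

Answer: (2,3)=2

Derivation:
Step 1: ant0:(3,2)->N->(2,2) | ant1:(3,0)->N->(2,0)
  grid max=2 at (2,3)
Step 2: ant0:(2,2)->E->(2,3) | ant1:(2,0)->N->(1,0)
  grid max=3 at (2,3)
Step 3: ant0:(2,3)->N->(1,3) | ant1:(1,0)->N->(0,0)
  grid max=2 at (2,3)
Step 4: ant0:(1,3)->S->(2,3) | ant1:(0,0)->E->(0,1)
  grid max=3 at (2,3)
Step 5: ant0:(2,3)->N->(1,3) | ant1:(0,1)->E->(0,2)
  grid max=2 at (2,3)
Final grid:
  0 0 1 0
  0 0 0 1
  0 0 0 2
  0 0 0 0
Max pheromone 2 at (2,3)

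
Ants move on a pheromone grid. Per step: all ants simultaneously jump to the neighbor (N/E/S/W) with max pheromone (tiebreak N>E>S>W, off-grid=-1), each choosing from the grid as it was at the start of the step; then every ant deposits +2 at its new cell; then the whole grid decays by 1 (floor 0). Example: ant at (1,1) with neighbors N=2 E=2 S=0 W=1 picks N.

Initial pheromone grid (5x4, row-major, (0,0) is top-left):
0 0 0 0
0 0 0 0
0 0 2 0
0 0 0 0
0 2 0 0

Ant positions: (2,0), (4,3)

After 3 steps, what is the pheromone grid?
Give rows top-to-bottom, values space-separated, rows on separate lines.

After step 1: ants at (1,0),(3,3)
  0 0 0 0
  1 0 0 0
  0 0 1 0
  0 0 0 1
  0 1 0 0
After step 2: ants at (0,0),(2,3)
  1 0 0 0
  0 0 0 0
  0 0 0 1
  0 0 0 0
  0 0 0 0
After step 3: ants at (0,1),(1,3)
  0 1 0 0
  0 0 0 1
  0 0 0 0
  0 0 0 0
  0 0 0 0

0 1 0 0
0 0 0 1
0 0 0 0
0 0 0 0
0 0 0 0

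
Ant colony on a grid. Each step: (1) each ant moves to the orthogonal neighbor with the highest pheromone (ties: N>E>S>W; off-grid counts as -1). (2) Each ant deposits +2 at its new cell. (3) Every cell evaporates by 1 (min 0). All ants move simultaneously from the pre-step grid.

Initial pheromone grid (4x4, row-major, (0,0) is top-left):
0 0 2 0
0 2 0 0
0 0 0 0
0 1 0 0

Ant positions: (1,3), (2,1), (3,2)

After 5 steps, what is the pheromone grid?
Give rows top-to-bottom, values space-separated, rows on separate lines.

After step 1: ants at (0,3),(1,1),(3,1)
  0 0 1 1
  0 3 0 0
  0 0 0 0
  0 2 0 0
After step 2: ants at (0,2),(0,1),(2,1)
  0 1 2 0
  0 2 0 0
  0 1 0 0
  0 1 0 0
After step 3: ants at (0,1),(0,2),(1,1)
  0 2 3 0
  0 3 0 0
  0 0 0 0
  0 0 0 0
After step 4: ants at (0,2),(0,1),(0,1)
  0 5 4 0
  0 2 0 0
  0 0 0 0
  0 0 0 0
After step 5: ants at (0,1),(0,2),(0,2)
  0 6 7 0
  0 1 0 0
  0 0 0 0
  0 0 0 0

0 6 7 0
0 1 0 0
0 0 0 0
0 0 0 0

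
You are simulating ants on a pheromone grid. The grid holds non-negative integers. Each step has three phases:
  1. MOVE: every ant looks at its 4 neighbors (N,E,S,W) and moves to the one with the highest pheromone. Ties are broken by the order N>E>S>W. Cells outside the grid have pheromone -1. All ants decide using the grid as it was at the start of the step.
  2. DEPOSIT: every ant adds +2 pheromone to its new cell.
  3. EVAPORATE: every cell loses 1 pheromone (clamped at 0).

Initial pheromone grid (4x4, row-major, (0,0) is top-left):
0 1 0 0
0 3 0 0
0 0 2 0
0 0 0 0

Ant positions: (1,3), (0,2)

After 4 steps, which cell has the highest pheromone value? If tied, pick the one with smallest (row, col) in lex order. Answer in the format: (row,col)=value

Answer: (1,1)=3

Derivation:
Step 1: ant0:(1,3)->N->(0,3) | ant1:(0,2)->W->(0,1)
  grid max=2 at (0,1)
Step 2: ant0:(0,3)->S->(1,3) | ant1:(0,1)->S->(1,1)
  grid max=3 at (1,1)
Step 3: ant0:(1,3)->N->(0,3) | ant1:(1,1)->N->(0,1)
  grid max=2 at (0,1)
Step 4: ant0:(0,3)->S->(1,3) | ant1:(0,1)->S->(1,1)
  grid max=3 at (1,1)
Final grid:
  0 1 0 0
  0 3 0 1
  0 0 0 0
  0 0 0 0
Max pheromone 3 at (1,1)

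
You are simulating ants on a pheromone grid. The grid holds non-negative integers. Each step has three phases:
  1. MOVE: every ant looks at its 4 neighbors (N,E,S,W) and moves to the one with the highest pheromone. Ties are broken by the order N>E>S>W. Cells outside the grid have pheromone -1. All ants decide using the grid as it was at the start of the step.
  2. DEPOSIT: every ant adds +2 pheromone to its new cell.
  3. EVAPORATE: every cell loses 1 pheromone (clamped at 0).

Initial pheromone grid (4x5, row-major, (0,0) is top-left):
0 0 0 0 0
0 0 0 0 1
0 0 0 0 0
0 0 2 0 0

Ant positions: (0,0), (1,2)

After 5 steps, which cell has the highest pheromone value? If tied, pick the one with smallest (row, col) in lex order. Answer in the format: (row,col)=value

Answer: (0,1)=5

Derivation:
Step 1: ant0:(0,0)->E->(0,1) | ant1:(1,2)->N->(0,2)
  grid max=1 at (0,1)
Step 2: ant0:(0,1)->E->(0,2) | ant1:(0,2)->W->(0,1)
  grid max=2 at (0,1)
Step 3: ant0:(0,2)->W->(0,1) | ant1:(0,1)->E->(0,2)
  grid max=3 at (0,1)
Step 4: ant0:(0,1)->E->(0,2) | ant1:(0,2)->W->(0,1)
  grid max=4 at (0,1)
Step 5: ant0:(0,2)->W->(0,1) | ant1:(0,1)->E->(0,2)
  grid max=5 at (0,1)
Final grid:
  0 5 5 0 0
  0 0 0 0 0
  0 0 0 0 0
  0 0 0 0 0
Max pheromone 5 at (0,1)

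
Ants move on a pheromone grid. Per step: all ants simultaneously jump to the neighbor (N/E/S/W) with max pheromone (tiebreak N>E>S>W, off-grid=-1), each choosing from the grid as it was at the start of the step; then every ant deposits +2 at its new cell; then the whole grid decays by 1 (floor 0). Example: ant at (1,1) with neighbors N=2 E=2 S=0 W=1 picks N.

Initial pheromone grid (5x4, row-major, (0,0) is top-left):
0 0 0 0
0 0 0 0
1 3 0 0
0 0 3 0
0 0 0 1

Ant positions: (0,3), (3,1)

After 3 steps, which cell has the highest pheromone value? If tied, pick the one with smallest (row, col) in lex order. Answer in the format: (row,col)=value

Answer: (2,1)=4

Derivation:
Step 1: ant0:(0,3)->S->(1,3) | ant1:(3,1)->N->(2,1)
  grid max=4 at (2,1)
Step 2: ant0:(1,3)->N->(0,3) | ant1:(2,1)->N->(1,1)
  grid max=3 at (2,1)
Step 3: ant0:(0,3)->S->(1,3) | ant1:(1,1)->S->(2,1)
  grid max=4 at (2,1)
Final grid:
  0 0 0 0
  0 0 0 1
  0 4 0 0
  0 0 0 0
  0 0 0 0
Max pheromone 4 at (2,1)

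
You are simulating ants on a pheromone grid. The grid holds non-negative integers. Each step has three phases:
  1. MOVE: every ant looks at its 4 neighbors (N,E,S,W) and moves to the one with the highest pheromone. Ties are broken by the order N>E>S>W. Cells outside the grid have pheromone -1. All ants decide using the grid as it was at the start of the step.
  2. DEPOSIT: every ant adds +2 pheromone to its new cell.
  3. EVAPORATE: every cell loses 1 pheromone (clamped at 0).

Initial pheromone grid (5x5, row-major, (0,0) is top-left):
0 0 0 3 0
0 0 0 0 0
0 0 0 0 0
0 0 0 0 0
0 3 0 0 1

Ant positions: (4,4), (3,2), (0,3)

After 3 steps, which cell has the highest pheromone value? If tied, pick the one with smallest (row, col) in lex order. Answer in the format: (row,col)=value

Step 1: ant0:(4,4)->N->(3,4) | ant1:(3,2)->N->(2,2) | ant2:(0,3)->E->(0,4)
  grid max=2 at (0,3)
Step 2: ant0:(3,4)->N->(2,4) | ant1:(2,2)->N->(1,2) | ant2:(0,4)->W->(0,3)
  grid max=3 at (0,3)
Step 3: ant0:(2,4)->N->(1,4) | ant1:(1,2)->N->(0,2) | ant2:(0,3)->E->(0,4)
  grid max=2 at (0,3)
Final grid:
  0 0 1 2 1
  0 0 0 0 1
  0 0 0 0 0
  0 0 0 0 0
  0 0 0 0 0
Max pheromone 2 at (0,3)

Answer: (0,3)=2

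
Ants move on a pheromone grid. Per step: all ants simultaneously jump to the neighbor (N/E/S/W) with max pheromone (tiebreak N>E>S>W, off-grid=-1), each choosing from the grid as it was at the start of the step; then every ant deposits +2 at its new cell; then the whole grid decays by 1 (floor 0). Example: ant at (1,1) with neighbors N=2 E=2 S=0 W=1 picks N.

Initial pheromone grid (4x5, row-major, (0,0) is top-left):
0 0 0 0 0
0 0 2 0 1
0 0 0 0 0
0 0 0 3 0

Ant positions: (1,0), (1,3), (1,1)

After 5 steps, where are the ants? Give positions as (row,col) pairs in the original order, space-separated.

Step 1: ant0:(1,0)->N->(0,0) | ant1:(1,3)->W->(1,2) | ant2:(1,1)->E->(1,2)
  grid max=5 at (1,2)
Step 2: ant0:(0,0)->E->(0,1) | ant1:(1,2)->N->(0,2) | ant2:(1,2)->N->(0,2)
  grid max=4 at (1,2)
Step 3: ant0:(0,1)->E->(0,2) | ant1:(0,2)->S->(1,2) | ant2:(0,2)->S->(1,2)
  grid max=7 at (1,2)
Step 4: ant0:(0,2)->S->(1,2) | ant1:(1,2)->N->(0,2) | ant2:(1,2)->N->(0,2)
  grid max=8 at (1,2)
Step 5: ant0:(1,2)->N->(0,2) | ant1:(0,2)->S->(1,2) | ant2:(0,2)->S->(1,2)
  grid max=11 at (1,2)

(0,2) (1,2) (1,2)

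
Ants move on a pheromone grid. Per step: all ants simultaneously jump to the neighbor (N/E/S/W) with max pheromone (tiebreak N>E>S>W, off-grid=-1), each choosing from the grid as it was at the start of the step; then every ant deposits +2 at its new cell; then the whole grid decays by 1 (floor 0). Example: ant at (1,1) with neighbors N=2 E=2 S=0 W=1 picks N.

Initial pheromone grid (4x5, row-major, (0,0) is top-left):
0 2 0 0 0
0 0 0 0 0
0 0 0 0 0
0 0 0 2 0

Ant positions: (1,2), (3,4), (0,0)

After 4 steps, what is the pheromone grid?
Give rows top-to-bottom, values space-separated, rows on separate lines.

After step 1: ants at (0,2),(3,3),(0,1)
  0 3 1 0 0
  0 0 0 0 0
  0 0 0 0 0
  0 0 0 3 0
After step 2: ants at (0,1),(2,3),(0,2)
  0 4 2 0 0
  0 0 0 0 0
  0 0 0 1 0
  0 0 0 2 0
After step 3: ants at (0,2),(3,3),(0,1)
  0 5 3 0 0
  0 0 0 0 0
  0 0 0 0 0
  0 0 0 3 0
After step 4: ants at (0,1),(2,3),(0,2)
  0 6 4 0 0
  0 0 0 0 0
  0 0 0 1 0
  0 0 0 2 0

0 6 4 0 0
0 0 0 0 0
0 0 0 1 0
0 0 0 2 0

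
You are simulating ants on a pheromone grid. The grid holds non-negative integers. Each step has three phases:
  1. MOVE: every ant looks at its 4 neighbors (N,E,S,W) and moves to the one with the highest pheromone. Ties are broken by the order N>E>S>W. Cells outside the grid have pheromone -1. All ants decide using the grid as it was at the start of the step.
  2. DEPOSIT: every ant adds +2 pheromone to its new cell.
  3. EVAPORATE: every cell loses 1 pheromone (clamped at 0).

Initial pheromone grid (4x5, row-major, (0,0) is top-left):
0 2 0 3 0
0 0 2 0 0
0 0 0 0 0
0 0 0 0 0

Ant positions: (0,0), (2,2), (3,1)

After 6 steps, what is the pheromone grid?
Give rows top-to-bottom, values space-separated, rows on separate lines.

After step 1: ants at (0,1),(1,2),(2,1)
  0 3 0 2 0
  0 0 3 0 0
  0 1 0 0 0
  0 0 0 0 0
After step 2: ants at (0,2),(0,2),(1,1)
  0 2 3 1 0
  0 1 2 0 0
  0 0 0 0 0
  0 0 0 0 0
After step 3: ants at (1,2),(1,2),(0,1)
  0 3 2 0 0
  0 0 5 0 0
  0 0 0 0 0
  0 0 0 0 0
After step 4: ants at (0,2),(0,2),(0,2)
  0 2 7 0 0
  0 0 4 0 0
  0 0 0 0 0
  0 0 0 0 0
After step 5: ants at (1,2),(1,2),(1,2)
  0 1 6 0 0
  0 0 9 0 0
  0 0 0 0 0
  0 0 0 0 0
After step 6: ants at (0,2),(0,2),(0,2)
  0 0 11 0 0
  0 0 8 0 0
  0 0 0 0 0
  0 0 0 0 0

0 0 11 0 0
0 0 8 0 0
0 0 0 0 0
0 0 0 0 0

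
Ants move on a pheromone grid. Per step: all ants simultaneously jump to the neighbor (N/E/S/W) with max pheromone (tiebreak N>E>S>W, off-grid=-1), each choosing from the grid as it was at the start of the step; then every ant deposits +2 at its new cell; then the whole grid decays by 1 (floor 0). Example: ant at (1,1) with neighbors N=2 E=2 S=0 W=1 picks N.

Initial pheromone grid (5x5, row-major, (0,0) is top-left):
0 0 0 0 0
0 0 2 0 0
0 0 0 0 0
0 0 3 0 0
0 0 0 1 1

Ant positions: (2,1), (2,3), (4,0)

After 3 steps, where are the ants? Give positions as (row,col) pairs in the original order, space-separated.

Step 1: ant0:(2,1)->N->(1,1) | ant1:(2,3)->N->(1,3) | ant2:(4,0)->N->(3,0)
  grid max=2 at (3,2)
Step 2: ant0:(1,1)->E->(1,2) | ant1:(1,3)->W->(1,2) | ant2:(3,0)->N->(2,0)
  grid max=4 at (1,2)
Step 3: ant0:(1,2)->N->(0,2) | ant1:(1,2)->N->(0,2) | ant2:(2,0)->N->(1,0)
  grid max=3 at (0,2)

(0,2) (0,2) (1,0)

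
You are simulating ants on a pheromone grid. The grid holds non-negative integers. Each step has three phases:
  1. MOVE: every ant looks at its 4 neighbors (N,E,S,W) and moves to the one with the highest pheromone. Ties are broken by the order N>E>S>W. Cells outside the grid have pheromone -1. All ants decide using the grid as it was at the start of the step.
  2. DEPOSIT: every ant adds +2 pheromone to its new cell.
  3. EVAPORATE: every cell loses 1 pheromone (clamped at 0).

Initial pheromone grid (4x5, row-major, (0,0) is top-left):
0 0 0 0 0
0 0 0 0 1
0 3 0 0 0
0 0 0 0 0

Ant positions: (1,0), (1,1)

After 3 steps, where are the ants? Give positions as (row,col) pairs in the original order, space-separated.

Step 1: ant0:(1,0)->N->(0,0) | ant1:(1,1)->S->(2,1)
  grid max=4 at (2,1)
Step 2: ant0:(0,0)->E->(0,1) | ant1:(2,1)->N->(1,1)
  grid max=3 at (2,1)
Step 3: ant0:(0,1)->S->(1,1) | ant1:(1,1)->S->(2,1)
  grid max=4 at (2,1)

(1,1) (2,1)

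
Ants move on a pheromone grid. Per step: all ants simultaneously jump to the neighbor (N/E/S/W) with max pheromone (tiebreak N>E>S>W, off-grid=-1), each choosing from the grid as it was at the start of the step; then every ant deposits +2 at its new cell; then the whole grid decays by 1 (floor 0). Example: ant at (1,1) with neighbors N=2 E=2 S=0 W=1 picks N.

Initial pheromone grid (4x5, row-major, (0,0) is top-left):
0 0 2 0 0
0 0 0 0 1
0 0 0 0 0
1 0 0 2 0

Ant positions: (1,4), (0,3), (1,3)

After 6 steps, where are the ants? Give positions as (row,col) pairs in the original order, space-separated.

Step 1: ant0:(1,4)->N->(0,4) | ant1:(0,3)->W->(0,2) | ant2:(1,3)->E->(1,4)
  grid max=3 at (0,2)
Step 2: ant0:(0,4)->S->(1,4) | ant1:(0,2)->E->(0,3) | ant2:(1,4)->N->(0,4)
  grid max=3 at (1,4)
Step 3: ant0:(1,4)->N->(0,4) | ant1:(0,3)->E->(0,4) | ant2:(0,4)->S->(1,4)
  grid max=5 at (0,4)
Step 4: ant0:(0,4)->S->(1,4) | ant1:(0,4)->S->(1,4) | ant2:(1,4)->N->(0,4)
  grid max=7 at (1,4)
Step 5: ant0:(1,4)->N->(0,4) | ant1:(1,4)->N->(0,4) | ant2:(0,4)->S->(1,4)
  grid max=9 at (0,4)
Step 6: ant0:(0,4)->S->(1,4) | ant1:(0,4)->S->(1,4) | ant2:(1,4)->N->(0,4)
  grid max=11 at (1,4)

(1,4) (1,4) (0,4)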